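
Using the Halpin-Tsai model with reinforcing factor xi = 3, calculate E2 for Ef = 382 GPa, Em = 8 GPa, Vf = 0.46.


eta = (Ef/Em - 1)/(Ef/Em + xi) = (47.75 - 1)/(47.75 + 3) = 0.9212
E2 = Em*(1+xi*eta*Vf)/(1-eta*Vf) = 31.53 GPa

31.53 GPa


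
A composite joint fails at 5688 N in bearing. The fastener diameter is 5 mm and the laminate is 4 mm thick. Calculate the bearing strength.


sigma_br = F/(d*h) = 5688/(5*4) = 284.4 MPa

284.4 MPa


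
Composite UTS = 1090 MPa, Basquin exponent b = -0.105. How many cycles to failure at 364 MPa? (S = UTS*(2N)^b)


N = 0.5 * (S/UTS)^(1/b) = 0.5 * (364/1090)^(1/-0.105) = 17194.9004 cycles

17194.9004 cycles


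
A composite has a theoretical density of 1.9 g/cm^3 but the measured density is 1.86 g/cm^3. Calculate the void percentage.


Void% = (rho_theo - rho_actual)/rho_theo * 100 = (1.9 - 1.86)/1.9 * 100 = 2.11%

2.11%


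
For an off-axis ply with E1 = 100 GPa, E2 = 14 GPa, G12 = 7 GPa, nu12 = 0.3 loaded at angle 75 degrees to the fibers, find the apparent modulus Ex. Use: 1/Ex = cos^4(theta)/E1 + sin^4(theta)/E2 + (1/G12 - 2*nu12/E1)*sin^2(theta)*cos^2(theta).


cos^4(75) = 0.004487, sin^4(75) = 0.870513, sin^2(75)*cos^2(75) = 0.0625
1/G12 - 2*nu12/E1 = 1/7 - 2*0.3/100 = 0.136857 GPa^-1
1/Ex = 0.004487/100 + 0.870513/14 + 0.136857*0.0625 = 0.0707779 GPa^-1
Ex = 14.13 GPa

14.13 GPa


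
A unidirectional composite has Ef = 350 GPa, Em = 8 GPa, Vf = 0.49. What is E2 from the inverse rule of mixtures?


1/E2 = Vf/Ef + (1-Vf)/Em = 0.49/350 + 0.51/8
E2 = 15.35 GPa

15.35 GPa


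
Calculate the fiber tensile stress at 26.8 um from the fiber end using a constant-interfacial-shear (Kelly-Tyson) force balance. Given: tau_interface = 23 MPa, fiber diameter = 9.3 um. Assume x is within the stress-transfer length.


Force balance: sigma_f * (pi*d^2/4) = tau * (pi*d) * x  ->  sigma_f = 4 * tau * x / d
sigma_f = 4 * 23 * 26.8 / 9.3 = 265.1 MPa

265.1 MPa


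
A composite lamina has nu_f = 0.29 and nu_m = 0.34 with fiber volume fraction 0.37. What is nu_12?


nu_12 = nu_f*Vf + nu_m*(1-Vf) = 0.29*0.37 + 0.34*0.63 = 0.3215

0.3215


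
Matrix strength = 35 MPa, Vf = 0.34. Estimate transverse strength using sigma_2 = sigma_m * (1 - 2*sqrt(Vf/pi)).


factor = 1 - 2*sqrt(0.34/pi) = 0.342
sigma_2 = 35 * 0.342 = 11.97 MPa

11.97 MPa


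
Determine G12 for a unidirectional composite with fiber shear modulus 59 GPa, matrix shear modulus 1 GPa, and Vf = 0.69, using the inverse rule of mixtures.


1/G12 = Vf/Gf + (1-Vf)/Gm = 0.69/59 + 0.31/1
G12 = 3.11 GPa

3.11 GPa


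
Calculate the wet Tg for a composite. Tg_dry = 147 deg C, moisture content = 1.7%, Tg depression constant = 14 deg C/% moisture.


Tg_wet = Tg_dry - k*moisture = 147 - 14*1.7 = 123.2 deg C

123.2 deg C


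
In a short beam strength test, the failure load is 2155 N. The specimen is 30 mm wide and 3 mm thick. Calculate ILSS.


ILSS = 3F/(4bh) = 3*2155/(4*30*3) = 17.96 MPa

17.96 MPa


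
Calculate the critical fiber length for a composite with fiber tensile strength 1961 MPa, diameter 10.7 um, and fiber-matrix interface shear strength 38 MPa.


Lc = sigma_f * d / (2 * tau_i) = 1961 * 10.7 / (2 * 38) = 276.1 um

276.1 um


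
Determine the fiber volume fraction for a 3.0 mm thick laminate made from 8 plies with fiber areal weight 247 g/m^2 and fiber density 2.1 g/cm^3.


Vf = n * FAW / (rho_f * h * 1000) = 8 * 247 / (2.1 * 3.0 * 1000) = 0.3137

0.3137


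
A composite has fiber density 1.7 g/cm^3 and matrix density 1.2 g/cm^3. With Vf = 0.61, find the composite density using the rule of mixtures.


rho_c = rho_f*Vf + rho_m*(1-Vf) = 1.7*0.61 + 1.2*0.39 = 1.505 g/cm^3

1.505 g/cm^3


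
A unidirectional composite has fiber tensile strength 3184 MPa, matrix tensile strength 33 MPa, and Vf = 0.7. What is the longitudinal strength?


sigma_1 = sigma_f*Vf + sigma_m*(1-Vf) = 3184*0.7 + 33*0.3 = 2238.7 MPa

2238.7 MPa


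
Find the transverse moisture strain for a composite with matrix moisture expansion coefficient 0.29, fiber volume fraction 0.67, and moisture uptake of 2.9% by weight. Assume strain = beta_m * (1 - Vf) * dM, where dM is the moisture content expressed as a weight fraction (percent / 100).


dM = 2.9/100 = 0.029
strain = beta_m * (1-Vf) * dM = 0.29 * 0.33 * 0.029 = 0.0027753

0.0027753


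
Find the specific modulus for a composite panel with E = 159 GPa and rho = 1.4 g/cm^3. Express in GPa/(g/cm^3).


Specific stiffness = E/rho = 159/1.4 = 113.6 GPa/(g/cm^3)

113.6 GPa/(g/cm^3)


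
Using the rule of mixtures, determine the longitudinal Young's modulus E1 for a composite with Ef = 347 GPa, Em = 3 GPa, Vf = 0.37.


E1 = Ef*Vf + Em*(1-Vf) = 347*0.37 + 3*0.63 = 130.28 GPa

130.28 GPa


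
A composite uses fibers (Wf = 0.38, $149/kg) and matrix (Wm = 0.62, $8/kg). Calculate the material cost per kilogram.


Cost = cost_f*Wf + cost_m*Wm = 149*0.38 + 8*0.62 = $61.58/kg

$61.58/kg


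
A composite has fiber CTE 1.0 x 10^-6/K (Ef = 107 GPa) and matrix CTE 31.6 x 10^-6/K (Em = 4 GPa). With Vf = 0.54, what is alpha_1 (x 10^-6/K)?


E1 = Ef*Vf + Em*(1-Vf) = 59.62
alpha_1 = (alpha_f*Ef*Vf + alpha_m*Em*(1-Vf))/E1 = 1.94 x 10^-6/K

1.94 x 10^-6/K


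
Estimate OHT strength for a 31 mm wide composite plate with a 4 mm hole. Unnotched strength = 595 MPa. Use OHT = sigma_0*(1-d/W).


OHT = sigma_0*(1-d/W) = 595*(1-4/31) = 518.2 MPa

518.2 MPa


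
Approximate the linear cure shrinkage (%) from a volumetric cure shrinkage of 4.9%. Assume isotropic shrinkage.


Linear shrinkage ≈ vol_shrink/3 = 4.9/3 = 1.633%

1.633%


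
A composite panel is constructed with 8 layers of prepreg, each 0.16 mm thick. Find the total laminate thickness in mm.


h = n * t_ply = 8 * 0.16 = 1.28 mm

1.28 mm


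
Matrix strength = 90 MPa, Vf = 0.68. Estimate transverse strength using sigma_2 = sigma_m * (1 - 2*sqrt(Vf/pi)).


factor = 1 - 2*sqrt(0.68/pi) = 0.0695
sigma_2 = 90 * 0.0695 = 6.26 MPa

6.26 MPa


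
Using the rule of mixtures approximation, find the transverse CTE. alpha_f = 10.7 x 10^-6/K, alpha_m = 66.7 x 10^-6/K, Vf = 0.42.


alpha_2 = alpha_f*Vf + alpha_m*(1-Vf) = 10.7*0.42 + 66.7*0.58 = 43.2 x 10^-6/K

43.2 x 10^-6/K


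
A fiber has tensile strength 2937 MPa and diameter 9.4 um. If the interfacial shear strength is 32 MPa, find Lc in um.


Lc = sigma_f * d / (2 * tau_i) = 2937 * 9.4 / (2 * 32) = 431.4 um

431.4 um


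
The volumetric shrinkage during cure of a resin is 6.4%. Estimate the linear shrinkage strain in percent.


Linear shrinkage ≈ vol_shrink/3 = 6.4/3 = 2.133%

2.133%


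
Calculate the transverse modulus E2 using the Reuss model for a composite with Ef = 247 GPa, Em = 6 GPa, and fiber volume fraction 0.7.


1/E2 = Vf/Ef + (1-Vf)/Em = 0.7/247 + 0.3/6
E2 = 18.93 GPa

18.93 GPa


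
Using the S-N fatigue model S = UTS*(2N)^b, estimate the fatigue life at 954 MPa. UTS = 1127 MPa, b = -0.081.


N = 0.5 * (S/UTS)^(1/b) = 0.5 * (954/1127)^(1/-0.081) = 3.9129 cycles

3.9129 cycles


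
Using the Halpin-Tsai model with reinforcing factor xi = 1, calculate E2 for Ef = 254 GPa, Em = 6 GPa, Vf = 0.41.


eta = (Ef/Em - 1)/(Ef/Em + xi) = (42.3333 - 1)/(42.3333 + 1) = 0.9538
E2 = Em*(1+xi*eta*Vf)/(1-eta*Vf) = 13.71 GPa

13.71 GPa


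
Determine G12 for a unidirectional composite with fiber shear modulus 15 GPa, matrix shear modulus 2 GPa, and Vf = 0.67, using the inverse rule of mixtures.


1/G12 = Vf/Gf + (1-Vf)/Gm = 0.67/15 + 0.33/2
G12 = 4.77 GPa

4.77 GPa


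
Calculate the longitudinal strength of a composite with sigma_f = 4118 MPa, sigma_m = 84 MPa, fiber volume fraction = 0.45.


sigma_1 = sigma_f*Vf + sigma_m*(1-Vf) = 4118*0.45 + 84*0.55 = 1899.3 MPa

1899.3 MPa


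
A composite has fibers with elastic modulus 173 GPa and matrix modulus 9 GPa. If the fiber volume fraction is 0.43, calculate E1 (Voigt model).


E1 = Ef*Vf + Em*(1-Vf) = 173*0.43 + 9*0.57 = 79.52 GPa

79.52 GPa


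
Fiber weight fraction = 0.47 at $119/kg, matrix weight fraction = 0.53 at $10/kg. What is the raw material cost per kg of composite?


Cost = cost_f*Wf + cost_m*Wm = 119*0.47 + 10*0.53 = $61.23/kg

$61.23/kg


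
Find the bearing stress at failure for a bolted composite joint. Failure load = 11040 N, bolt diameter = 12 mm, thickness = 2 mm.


sigma_br = F/(d*h) = 11040/(12*2) = 460.0 MPa

460.0 MPa


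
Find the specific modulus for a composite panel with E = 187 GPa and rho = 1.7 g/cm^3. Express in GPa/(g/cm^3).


Specific stiffness = E/rho = 187/1.7 = 110.0 GPa/(g/cm^3)

110.0 GPa/(g/cm^3)


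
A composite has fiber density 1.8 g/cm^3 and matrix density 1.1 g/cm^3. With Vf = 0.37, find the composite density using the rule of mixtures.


rho_c = rho_f*Vf + rho_m*(1-Vf) = 1.8*0.37 + 1.1*0.63 = 1.359 g/cm^3

1.359 g/cm^3


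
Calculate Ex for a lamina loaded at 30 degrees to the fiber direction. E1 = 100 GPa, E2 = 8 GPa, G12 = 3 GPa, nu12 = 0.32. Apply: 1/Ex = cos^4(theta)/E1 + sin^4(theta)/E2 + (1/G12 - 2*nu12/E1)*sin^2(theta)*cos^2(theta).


cos^4(30) = 0.5625, sin^4(30) = 0.0625, sin^2(30)*cos^2(30) = 0.1875
1/G12 - 2*nu12/E1 = 1/3 - 2*0.32/100 = 0.326933 GPa^-1
1/Ex = 0.5625/100 + 0.0625/8 + 0.326933*0.1875 = 0.0747375 GPa^-1
Ex = 13.38 GPa

13.38 GPa


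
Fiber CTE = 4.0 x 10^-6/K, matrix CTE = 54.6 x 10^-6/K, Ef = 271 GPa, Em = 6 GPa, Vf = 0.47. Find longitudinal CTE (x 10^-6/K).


E1 = Ef*Vf + Em*(1-Vf) = 130.55
alpha_1 = (alpha_f*Ef*Vf + alpha_m*Em*(1-Vf))/E1 = 5.23 x 10^-6/K

5.23 x 10^-6/K


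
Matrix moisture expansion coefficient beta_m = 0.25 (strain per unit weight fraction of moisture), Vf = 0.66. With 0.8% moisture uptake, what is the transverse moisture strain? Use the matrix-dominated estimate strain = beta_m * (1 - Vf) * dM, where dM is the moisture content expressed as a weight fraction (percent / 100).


dM = 0.8/100 = 0.008
strain = beta_m * (1-Vf) * dM = 0.25 * 0.34 * 0.008 = 0.00068

0.00068


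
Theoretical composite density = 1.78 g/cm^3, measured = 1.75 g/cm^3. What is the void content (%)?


Void% = (rho_theo - rho_actual)/rho_theo * 100 = (1.78 - 1.75)/1.78 * 100 = 1.69%

1.69%


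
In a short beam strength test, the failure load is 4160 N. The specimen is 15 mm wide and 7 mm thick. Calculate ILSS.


ILSS = 3F/(4bh) = 3*4160/(4*15*7) = 29.71 MPa

29.71 MPa


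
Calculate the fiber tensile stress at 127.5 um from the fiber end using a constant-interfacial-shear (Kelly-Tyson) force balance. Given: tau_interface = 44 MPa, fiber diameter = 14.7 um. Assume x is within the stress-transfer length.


Force balance: sigma_f * (pi*d^2/4) = tau * (pi*d) * x  ->  sigma_f = 4 * tau * x / d
sigma_f = 4 * 44 * 127.5 / 14.7 = 1526.5 MPa

1526.5 MPa


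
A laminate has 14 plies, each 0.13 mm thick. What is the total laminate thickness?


h = n * t_ply = 14 * 0.13 = 1.82 mm

1.82 mm


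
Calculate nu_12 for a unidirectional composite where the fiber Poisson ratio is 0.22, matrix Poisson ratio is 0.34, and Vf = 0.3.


nu_12 = nu_f*Vf + nu_m*(1-Vf) = 0.22*0.3 + 0.34*0.7 = 0.304

0.304


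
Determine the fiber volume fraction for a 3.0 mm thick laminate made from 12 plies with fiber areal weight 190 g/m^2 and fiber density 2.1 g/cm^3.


Vf = n * FAW / (rho_f * h * 1000) = 12 * 190 / (2.1 * 3.0 * 1000) = 0.3619

0.3619


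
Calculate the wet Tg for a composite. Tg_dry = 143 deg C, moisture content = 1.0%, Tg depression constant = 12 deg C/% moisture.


Tg_wet = Tg_dry - k*moisture = 143 - 12*1.0 = 131.0 deg C

131.0 deg C


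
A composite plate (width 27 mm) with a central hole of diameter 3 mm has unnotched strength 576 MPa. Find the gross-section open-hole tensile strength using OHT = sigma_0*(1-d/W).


OHT = sigma_0*(1-d/W) = 576*(1-3/27) = 512.0 MPa

512.0 MPa


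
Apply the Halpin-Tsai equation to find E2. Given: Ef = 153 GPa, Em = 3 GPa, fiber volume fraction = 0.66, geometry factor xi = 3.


eta = (Ef/Em - 1)/(Ef/Em + xi) = (51.0 - 1)/(51.0 + 3) = 0.9259
E2 = Em*(1+xi*eta*Vf)/(1-eta*Vf) = 21.86 GPa

21.86 GPa


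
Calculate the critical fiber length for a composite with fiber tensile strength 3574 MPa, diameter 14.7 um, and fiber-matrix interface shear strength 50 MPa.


Lc = sigma_f * d / (2 * tau_i) = 3574 * 14.7 / (2 * 50) = 525.4 um

525.4 um


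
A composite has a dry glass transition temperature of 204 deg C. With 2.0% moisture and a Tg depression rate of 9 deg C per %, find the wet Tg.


Tg_wet = Tg_dry - k*moisture = 204 - 9*2.0 = 186.0 deg C

186.0 deg C


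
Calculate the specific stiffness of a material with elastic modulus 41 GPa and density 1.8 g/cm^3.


Specific stiffness = E/rho = 41/1.8 = 22.8 GPa/(g/cm^3)

22.8 GPa/(g/cm^3)


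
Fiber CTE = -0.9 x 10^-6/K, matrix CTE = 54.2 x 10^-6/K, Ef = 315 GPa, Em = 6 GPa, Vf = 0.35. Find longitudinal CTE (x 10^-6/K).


E1 = Ef*Vf + Em*(1-Vf) = 114.15
alpha_1 = (alpha_f*Ef*Vf + alpha_m*Em*(1-Vf))/E1 = 0.98 x 10^-6/K

0.98 x 10^-6/K


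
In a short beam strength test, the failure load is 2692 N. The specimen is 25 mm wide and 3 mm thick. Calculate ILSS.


ILSS = 3F/(4bh) = 3*2692/(4*25*3) = 26.92 MPa

26.92 MPa


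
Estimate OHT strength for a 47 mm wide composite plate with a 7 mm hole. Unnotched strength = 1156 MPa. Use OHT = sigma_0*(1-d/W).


OHT = sigma_0*(1-d/W) = 1156*(1-7/47) = 983.8 MPa

983.8 MPa


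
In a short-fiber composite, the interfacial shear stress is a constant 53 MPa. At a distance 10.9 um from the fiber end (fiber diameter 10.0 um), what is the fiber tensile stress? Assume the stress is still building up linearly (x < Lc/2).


Force balance: sigma_f * (pi*d^2/4) = tau * (pi*d) * x  ->  sigma_f = 4 * tau * x / d
sigma_f = 4 * 53 * 10.9 / 10.0 = 231.1 MPa

231.1 MPa


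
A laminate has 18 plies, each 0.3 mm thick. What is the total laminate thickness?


h = n * t_ply = 18 * 0.3 = 5.4 mm

5.4 mm


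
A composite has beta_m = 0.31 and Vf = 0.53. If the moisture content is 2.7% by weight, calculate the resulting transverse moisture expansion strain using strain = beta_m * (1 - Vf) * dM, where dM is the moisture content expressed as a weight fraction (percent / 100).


dM = 2.7/100 = 0.027
strain = beta_m * (1-Vf) * dM = 0.31 * 0.47 * 0.027 = 0.0039339

0.0039339


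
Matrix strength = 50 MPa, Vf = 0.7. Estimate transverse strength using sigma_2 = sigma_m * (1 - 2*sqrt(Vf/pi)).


factor = 1 - 2*sqrt(0.7/pi) = 0.0559
sigma_2 = 50 * 0.0559 = 2.8 MPa

2.8 MPa


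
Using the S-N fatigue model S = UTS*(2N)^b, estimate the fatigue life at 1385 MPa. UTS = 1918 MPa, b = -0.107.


N = 0.5 * (S/UTS)^(1/b) = 0.5 * (1385/1918)^(1/-0.107) = 10.4822 cycles

10.4822 cycles


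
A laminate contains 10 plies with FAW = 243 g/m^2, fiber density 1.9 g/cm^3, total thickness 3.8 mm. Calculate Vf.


Vf = n * FAW / (rho_f * h * 1000) = 10 * 243 / (1.9 * 3.8 * 1000) = 0.3366

0.3366


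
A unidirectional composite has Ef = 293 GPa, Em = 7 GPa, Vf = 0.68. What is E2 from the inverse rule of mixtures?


1/E2 = Vf/Ef + (1-Vf)/Em = 0.68/293 + 0.32/7
E2 = 20.82 GPa

20.82 GPa


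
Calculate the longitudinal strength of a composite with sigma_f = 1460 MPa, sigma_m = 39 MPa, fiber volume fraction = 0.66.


sigma_1 = sigma_f*Vf + sigma_m*(1-Vf) = 1460*0.66 + 39*0.34 = 976.9 MPa

976.9 MPa


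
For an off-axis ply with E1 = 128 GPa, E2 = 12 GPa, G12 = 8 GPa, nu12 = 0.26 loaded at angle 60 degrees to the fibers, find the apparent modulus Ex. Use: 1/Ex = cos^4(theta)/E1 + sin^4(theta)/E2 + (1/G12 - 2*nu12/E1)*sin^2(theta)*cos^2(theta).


cos^4(60) = 0.0625, sin^4(60) = 0.5625, sin^2(60)*cos^2(60) = 0.1875
1/G12 - 2*nu12/E1 = 1/8 - 2*0.26/128 = 0.120938 GPa^-1
1/Ex = 0.0625/128 + 0.5625/12 + 0.120938*0.1875 = 0.0700391 GPa^-1
Ex = 14.28 GPa

14.28 GPa


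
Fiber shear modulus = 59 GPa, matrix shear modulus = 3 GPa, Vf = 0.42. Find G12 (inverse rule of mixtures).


1/G12 = Vf/Gf + (1-Vf)/Gm = 0.42/59 + 0.58/3
G12 = 4.99 GPa

4.99 GPa


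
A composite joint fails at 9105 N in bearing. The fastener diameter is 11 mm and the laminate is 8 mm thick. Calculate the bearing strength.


sigma_br = F/(d*h) = 9105/(11*8) = 103.5 MPa

103.5 MPa


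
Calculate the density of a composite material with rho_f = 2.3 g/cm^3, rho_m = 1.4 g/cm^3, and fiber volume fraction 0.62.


rho_c = rho_f*Vf + rho_m*(1-Vf) = 2.3*0.62 + 1.4*0.38 = 1.958 g/cm^3

1.958 g/cm^3


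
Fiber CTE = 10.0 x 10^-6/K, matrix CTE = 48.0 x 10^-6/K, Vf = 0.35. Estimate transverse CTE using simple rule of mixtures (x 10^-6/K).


alpha_2 = alpha_f*Vf + alpha_m*(1-Vf) = 10.0*0.35 + 48.0*0.65 = 34.7 x 10^-6/K

34.7 x 10^-6/K


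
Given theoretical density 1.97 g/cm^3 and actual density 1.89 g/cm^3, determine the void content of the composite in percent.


Void% = (rho_theo - rho_actual)/rho_theo * 100 = (1.97 - 1.89)/1.97 * 100 = 4.06%

4.06%


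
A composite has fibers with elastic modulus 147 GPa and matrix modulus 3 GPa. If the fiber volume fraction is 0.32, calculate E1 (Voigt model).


E1 = Ef*Vf + Em*(1-Vf) = 147*0.32 + 3*0.68 = 49.08 GPa

49.08 GPa


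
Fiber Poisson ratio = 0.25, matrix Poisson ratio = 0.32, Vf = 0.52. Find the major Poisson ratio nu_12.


nu_12 = nu_f*Vf + nu_m*(1-Vf) = 0.25*0.52 + 0.32*0.48 = 0.2836

0.2836


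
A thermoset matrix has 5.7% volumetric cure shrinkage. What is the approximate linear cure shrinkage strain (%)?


Linear shrinkage ≈ vol_shrink/3 = 5.7/3 = 1.9%

1.9%


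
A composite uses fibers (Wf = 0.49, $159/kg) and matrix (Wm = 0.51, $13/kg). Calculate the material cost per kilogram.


Cost = cost_f*Wf + cost_m*Wm = 159*0.49 + 13*0.51 = $84.54/kg

$84.54/kg


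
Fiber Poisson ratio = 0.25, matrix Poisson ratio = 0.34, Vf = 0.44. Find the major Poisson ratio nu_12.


nu_12 = nu_f*Vf + nu_m*(1-Vf) = 0.25*0.44 + 0.34*0.56 = 0.3004

0.3004


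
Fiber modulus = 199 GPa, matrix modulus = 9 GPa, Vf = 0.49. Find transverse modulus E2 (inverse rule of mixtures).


1/E2 = Vf/Ef + (1-Vf)/Em = 0.49/199 + 0.51/9
E2 = 16.91 GPa

16.91 GPa


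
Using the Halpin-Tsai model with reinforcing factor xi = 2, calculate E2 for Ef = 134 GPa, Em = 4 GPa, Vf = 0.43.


eta = (Ef/Em - 1)/(Ef/Em + xi) = (33.5 - 1)/(33.5 + 2) = 0.9155
E2 = Em*(1+xi*eta*Vf)/(1-eta*Vf) = 11.79 GPa

11.79 GPa


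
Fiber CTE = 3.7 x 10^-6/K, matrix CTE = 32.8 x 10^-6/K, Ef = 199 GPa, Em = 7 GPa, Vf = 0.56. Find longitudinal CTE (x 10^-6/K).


E1 = Ef*Vf + Em*(1-Vf) = 114.52
alpha_1 = (alpha_f*Ef*Vf + alpha_m*Em*(1-Vf))/E1 = 4.48 x 10^-6/K

4.48 x 10^-6/K


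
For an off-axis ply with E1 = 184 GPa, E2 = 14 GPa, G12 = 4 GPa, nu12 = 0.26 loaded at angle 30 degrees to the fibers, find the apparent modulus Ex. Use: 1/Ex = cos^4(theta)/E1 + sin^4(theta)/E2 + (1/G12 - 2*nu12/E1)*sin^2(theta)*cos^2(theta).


cos^4(30) = 0.5625, sin^4(30) = 0.0625, sin^2(30)*cos^2(30) = 0.1875
1/G12 - 2*nu12/E1 = 1/4 - 2*0.26/184 = 0.247174 GPa^-1
1/Ex = 0.5625/184 + 0.0625/14 + 0.247174*0.1875 = 0.0538665 GPa^-1
Ex = 18.56 GPa

18.56 GPa


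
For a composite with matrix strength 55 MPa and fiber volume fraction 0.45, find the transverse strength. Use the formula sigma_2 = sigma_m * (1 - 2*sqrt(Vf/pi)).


factor = 1 - 2*sqrt(0.45/pi) = 0.2431
sigma_2 = 55 * 0.2431 = 13.37 MPa

13.37 MPa


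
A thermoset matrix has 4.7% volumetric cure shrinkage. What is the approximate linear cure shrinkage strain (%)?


Linear shrinkage ≈ vol_shrink/3 = 4.7/3 = 1.567%

1.567%


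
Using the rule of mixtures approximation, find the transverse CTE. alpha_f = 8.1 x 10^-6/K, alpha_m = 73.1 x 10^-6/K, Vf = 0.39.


alpha_2 = alpha_f*Vf + alpha_m*(1-Vf) = 8.1*0.39 + 73.1*0.61 = 47.8 x 10^-6/K

47.8 x 10^-6/K


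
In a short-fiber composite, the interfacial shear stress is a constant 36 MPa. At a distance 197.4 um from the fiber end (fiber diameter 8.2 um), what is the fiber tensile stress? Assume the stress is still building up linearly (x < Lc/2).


Force balance: sigma_f * (pi*d^2/4) = tau * (pi*d) * x  ->  sigma_f = 4 * tau * x / d
sigma_f = 4 * 36 * 197.4 / 8.2 = 3466.5 MPa

3466.5 MPa


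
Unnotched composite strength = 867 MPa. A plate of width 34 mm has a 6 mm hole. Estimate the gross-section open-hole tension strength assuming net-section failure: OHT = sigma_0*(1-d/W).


OHT = sigma_0*(1-d/W) = 867*(1-6/34) = 714.0 MPa

714.0 MPa


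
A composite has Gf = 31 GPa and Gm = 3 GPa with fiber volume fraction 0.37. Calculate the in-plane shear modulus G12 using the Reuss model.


1/G12 = Vf/Gf + (1-Vf)/Gm = 0.37/31 + 0.63/3
G12 = 4.51 GPa

4.51 GPa


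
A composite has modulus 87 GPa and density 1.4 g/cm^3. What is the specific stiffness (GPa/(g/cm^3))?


Specific stiffness = E/rho = 87/1.4 = 62.1 GPa/(g/cm^3)

62.1 GPa/(g/cm^3)


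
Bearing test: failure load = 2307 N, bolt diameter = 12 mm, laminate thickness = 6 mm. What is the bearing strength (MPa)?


sigma_br = F/(d*h) = 2307/(12*6) = 32.0 MPa

32.0 MPa


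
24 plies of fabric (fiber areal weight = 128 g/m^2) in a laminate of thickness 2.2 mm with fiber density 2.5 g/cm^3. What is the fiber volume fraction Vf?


Vf = n * FAW / (rho_f * h * 1000) = 24 * 128 / (2.5 * 2.2 * 1000) = 0.5585

0.5585


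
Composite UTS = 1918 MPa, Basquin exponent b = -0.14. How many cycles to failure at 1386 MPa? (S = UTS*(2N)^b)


N = 0.5 * (S/UTS)^(1/b) = 0.5 * (1386/1918)^(1/-0.14) = 5.0901 cycles

5.0901 cycles


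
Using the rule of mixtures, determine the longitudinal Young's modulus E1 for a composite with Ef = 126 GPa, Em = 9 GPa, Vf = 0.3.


E1 = Ef*Vf + Em*(1-Vf) = 126*0.3 + 9*0.7 = 44.1 GPa

44.1 GPa


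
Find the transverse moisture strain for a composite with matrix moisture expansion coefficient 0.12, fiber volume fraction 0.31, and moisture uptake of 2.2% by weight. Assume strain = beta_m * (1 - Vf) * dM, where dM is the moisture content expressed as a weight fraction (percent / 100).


dM = 2.2/100 = 0.022
strain = beta_m * (1-Vf) * dM = 0.12 * 0.69 * 0.022 = 0.0018216

0.0018216


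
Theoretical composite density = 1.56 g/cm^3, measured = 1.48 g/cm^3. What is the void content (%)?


Void% = (rho_theo - rho_actual)/rho_theo * 100 = (1.56 - 1.48)/1.56 * 100 = 5.13%

5.13%


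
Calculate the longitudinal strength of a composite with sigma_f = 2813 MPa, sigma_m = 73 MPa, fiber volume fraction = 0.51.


sigma_1 = sigma_f*Vf + sigma_m*(1-Vf) = 2813*0.51 + 73*0.49 = 1470.4 MPa

1470.4 MPa


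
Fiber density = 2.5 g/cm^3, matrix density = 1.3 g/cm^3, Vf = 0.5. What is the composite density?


rho_c = rho_f*Vf + rho_m*(1-Vf) = 2.5*0.5 + 1.3*0.5 = 1.9 g/cm^3

1.9 g/cm^3


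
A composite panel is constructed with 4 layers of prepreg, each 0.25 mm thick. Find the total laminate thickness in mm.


h = n * t_ply = 4 * 0.25 = 1.0 mm

1.0 mm


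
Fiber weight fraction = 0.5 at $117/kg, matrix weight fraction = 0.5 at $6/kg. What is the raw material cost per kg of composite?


Cost = cost_f*Wf + cost_m*Wm = 117*0.5 + 6*0.5 = $61.5/kg

$61.5/kg


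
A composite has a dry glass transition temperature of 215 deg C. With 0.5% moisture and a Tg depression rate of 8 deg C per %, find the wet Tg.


Tg_wet = Tg_dry - k*moisture = 215 - 8*0.5 = 211.0 deg C

211.0 deg C


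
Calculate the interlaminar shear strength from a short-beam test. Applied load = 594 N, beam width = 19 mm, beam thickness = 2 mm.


ILSS = 3F/(4bh) = 3*594/(4*19*2) = 11.72 MPa

11.72 MPa


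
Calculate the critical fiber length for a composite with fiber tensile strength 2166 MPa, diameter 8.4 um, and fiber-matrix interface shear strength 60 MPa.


Lc = sigma_f * d / (2 * tau_i) = 2166 * 8.4 / (2 * 60) = 151.6 um

151.6 um


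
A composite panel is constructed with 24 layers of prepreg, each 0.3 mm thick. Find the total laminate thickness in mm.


h = n * t_ply = 24 * 0.3 = 7.2 mm

7.2 mm


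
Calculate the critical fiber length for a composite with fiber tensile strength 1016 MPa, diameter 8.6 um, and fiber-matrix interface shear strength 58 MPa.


Lc = sigma_f * d / (2 * tau_i) = 1016 * 8.6 / (2 * 58) = 75.3 um

75.3 um


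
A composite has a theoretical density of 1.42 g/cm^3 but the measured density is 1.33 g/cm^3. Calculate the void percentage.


Void% = (rho_theo - rho_actual)/rho_theo * 100 = (1.42 - 1.33)/1.42 * 100 = 6.34%

6.34%


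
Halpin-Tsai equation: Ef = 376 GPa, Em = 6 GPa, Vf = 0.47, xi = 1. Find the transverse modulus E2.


eta = (Ef/Em - 1)/(Ef/Em + xi) = (62.6667 - 1)/(62.6667 + 1) = 0.9686
E2 = Em*(1+xi*eta*Vf)/(1-eta*Vf) = 16.03 GPa

16.03 GPa


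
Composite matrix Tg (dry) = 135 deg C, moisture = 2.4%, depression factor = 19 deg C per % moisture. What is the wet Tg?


Tg_wet = Tg_dry - k*moisture = 135 - 19*2.4 = 89.4 deg C

89.4 deg C


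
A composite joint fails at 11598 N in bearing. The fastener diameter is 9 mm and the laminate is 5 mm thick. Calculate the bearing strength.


sigma_br = F/(d*h) = 11598/(9*5) = 257.7 MPa

257.7 MPa


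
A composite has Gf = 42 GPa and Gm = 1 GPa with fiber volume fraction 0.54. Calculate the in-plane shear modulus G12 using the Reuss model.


1/G12 = Vf/Gf + (1-Vf)/Gm = 0.54/42 + 0.46/1
G12 = 2.11 GPa

2.11 GPa


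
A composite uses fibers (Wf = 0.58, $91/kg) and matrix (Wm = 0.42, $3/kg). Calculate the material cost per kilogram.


Cost = cost_f*Wf + cost_m*Wm = 91*0.58 + 3*0.42 = $54.04/kg

$54.04/kg


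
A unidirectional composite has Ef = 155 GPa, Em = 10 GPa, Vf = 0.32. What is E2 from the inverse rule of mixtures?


1/E2 = Vf/Ef + (1-Vf)/Em = 0.32/155 + 0.68/10
E2 = 14.27 GPa

14.27 GPa


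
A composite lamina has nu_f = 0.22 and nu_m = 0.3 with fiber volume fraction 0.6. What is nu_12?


nu_12 = nu_f*Vf + nu_m*(1-Vf) = 0.22*0.6 + 0.3*0.4 = 0.252

0.252


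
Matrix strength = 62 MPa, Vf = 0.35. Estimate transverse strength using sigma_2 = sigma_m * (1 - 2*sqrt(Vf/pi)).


factor = 1 - 2*sqrt(0.35/pi) = 0.3324
sigma_2 = 62 * 0.3324 = 20.61 MPa

20.61 MPa


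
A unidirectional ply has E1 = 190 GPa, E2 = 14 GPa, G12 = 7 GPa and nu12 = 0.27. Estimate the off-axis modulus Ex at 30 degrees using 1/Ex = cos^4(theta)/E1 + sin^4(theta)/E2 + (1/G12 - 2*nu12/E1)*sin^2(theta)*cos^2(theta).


cos^4(30) = 0.5625, sin^4(30) = 0.0625, sin^2(30)*cos^2(30) = 0.1875
1/G12 - 2*nu12/E1 = 1/7 - 2*0.27/190 = 0.140015 GPa^-1
1/Ex = 0.5625/190 + 0.0625/14 + 0.140015*0.1875 = 0.0336776 GPa^-1
Ex = 29.69 GPa

29.69 GPa


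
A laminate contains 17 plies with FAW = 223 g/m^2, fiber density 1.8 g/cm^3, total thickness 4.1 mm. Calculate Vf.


Vf = n * FAW / (rho_f * h * 1000) = 17 * 223 / (1.8 * 4.1 * 1000) = 0.5137

0.5137


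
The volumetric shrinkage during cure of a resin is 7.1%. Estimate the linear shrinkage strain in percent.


Linear shrinkage ≈ vol_shrink/3 = 7.1/3 = 2.367%

2.367%


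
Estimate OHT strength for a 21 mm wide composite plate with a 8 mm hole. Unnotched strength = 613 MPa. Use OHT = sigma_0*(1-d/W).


OHT = sigma_0*(1-d/W) = 613*(1-8/21) = 379.5 MPa

379.5 MPa


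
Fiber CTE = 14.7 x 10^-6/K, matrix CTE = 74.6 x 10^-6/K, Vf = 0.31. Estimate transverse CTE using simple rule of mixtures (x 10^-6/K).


alpha_2 = alpha_f*Vf + alpha_m*(1-Vf) = 14.7*0.31 + 74.6*0.69 = 56.0 x 10^-6/K

56.0 x 10^-6/K


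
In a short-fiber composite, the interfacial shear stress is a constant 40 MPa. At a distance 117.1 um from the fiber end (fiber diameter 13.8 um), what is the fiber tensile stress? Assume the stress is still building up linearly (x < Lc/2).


Force balance: sigma_f * (pi*d^2/4) = tau * (pi*d) * x  ->  sigma_f = 4 * tau * x / d
sigma_f = 4 * 40 * 117.1 / 13.8 = 1357.7 MPa

1357.7 MPa


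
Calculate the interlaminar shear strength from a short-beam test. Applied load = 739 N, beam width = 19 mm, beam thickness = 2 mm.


ILSS = 3F/(4bh) = 3*739/(4*19*2) = 14.59 MPa

14.59 MPa


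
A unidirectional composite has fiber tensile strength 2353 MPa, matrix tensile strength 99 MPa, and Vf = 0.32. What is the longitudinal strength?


sigma_1 = sigma_f*Vf + sigma_m*(1-Vf) = 2353*0.32 + 99*0.68 = 820.3 MPa

820.3 MPa


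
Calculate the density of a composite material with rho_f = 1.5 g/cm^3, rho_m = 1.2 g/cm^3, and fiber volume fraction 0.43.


rho_c = rho_f*Vf + rho_m*(1-Vf) = 1.5*0.43 + 1.2*0.57 = 1.329 g/cm^3

1.329 g/cm^3


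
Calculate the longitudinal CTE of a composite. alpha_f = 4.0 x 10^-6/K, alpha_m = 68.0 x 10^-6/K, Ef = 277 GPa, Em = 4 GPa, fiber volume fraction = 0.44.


E1 = Ef*Vf + Em*(1-Vf) = 124.12
alpha_1 = (alpha_f*Ef*Vf + alpha_m*Em*(1-Vf))/E1 = 5.16 x 10^-6/K

5.16 x 10^-6/K


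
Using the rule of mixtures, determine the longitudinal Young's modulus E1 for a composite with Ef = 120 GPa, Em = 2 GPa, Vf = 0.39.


E1 = Ef*Vf + Em*(1-Vf) = 120*0.39 + 2*0.61 = 48.02 GPa

48.02 GPa


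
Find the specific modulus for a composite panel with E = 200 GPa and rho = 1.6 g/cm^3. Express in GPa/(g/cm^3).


Specific stiffness = E/rho = 200/1.6 = 125.0 GPa/(g/cm^3)

125.0 GPa/(g/cm^3)


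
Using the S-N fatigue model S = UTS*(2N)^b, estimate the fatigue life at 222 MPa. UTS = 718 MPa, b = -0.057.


N = 0.5 * (S/UTS)^(1/b) = 0.5 * (222/718)^(1/-0.057) = 4.3886e+08 cycles

4.3886e+08 cycles


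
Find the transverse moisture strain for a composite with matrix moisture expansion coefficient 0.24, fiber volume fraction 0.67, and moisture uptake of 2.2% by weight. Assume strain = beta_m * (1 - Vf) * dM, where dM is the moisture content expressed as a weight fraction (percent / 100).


dM = 2.2/100 = 0.022
strain = beta_m * (1-Vf) * dM = 0.24 * 0.33 * 0.022 = 0.0017424

0.0017424


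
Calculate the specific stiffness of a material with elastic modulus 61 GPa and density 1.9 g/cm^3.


Specific stiffness = E/rho = 61/1.9 = 32.1 GPa/(g/cm^3)

32.1 GPa/(g/cm^3)


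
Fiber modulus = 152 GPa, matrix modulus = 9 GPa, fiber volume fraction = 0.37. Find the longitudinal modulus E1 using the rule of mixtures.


E1 = Ef*Vf + Em*(1-Vf) = 152*0.37 + 9*0.63 = 61.91 GPa

61.91 GPa


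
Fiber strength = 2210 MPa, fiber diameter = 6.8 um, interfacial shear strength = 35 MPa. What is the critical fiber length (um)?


Lc = sigma_f * d / (2 * tau_i) = 2210 * 6.8 / (2 * 35) = 214.7 um

214.7 um


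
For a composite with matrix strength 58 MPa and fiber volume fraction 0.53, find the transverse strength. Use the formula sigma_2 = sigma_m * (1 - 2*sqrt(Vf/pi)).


factor = 1 - 2*sqrt(0.53/pi) = 0.1785
sigma_2 = 58 * 0.1785 = 10.35 MPa

10.35 MPa


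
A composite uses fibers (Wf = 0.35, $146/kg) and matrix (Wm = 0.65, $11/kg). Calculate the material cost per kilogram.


Cost = cost_f*Wf + cost_m*Wm = 146*0.35 + 11*0.65 = $58.25/kg

$58.25/kg


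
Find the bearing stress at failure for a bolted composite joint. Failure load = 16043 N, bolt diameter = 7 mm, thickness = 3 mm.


sigma_br = F/(d*h) = 16043/(7*3) = 764.0 MPa

764.0 MPa


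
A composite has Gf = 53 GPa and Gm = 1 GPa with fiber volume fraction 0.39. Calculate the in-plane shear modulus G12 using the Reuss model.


1/G12 = Vf/Gf + (1-Vf)/Gm = 0.39/53 + 0.61/1
G12 = 1.62 GPa

1.62 GPa


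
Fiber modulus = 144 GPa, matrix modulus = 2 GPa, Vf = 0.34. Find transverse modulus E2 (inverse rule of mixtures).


1/E2 = Vf/Ef + (1-Vf)/Em = 0.34/144 + 0.66/2
E2 = 3.01 GPa

3.01 GPa


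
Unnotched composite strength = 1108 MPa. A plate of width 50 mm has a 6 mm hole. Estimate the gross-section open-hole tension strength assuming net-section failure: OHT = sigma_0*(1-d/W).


OHT = sigma_0*(1-d/W) = 1108*(1-6/50) = 975.0 MPa

975.0 MPa


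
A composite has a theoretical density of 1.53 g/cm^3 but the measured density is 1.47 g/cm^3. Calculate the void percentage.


Void% = (rho_theo - rho_actual)/rho_theo * 100 = (1.53 - 1.47)/1.53 * 100 = 3.92%

3.92%


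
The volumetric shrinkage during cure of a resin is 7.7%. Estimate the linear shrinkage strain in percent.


Linear shrinkage ≈ vol_shrink/3 = 7.7/3 = 2.567%

2.567%


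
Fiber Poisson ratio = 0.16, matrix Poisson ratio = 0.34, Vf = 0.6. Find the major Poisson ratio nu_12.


nu_12 = nu_f*Vf + nu_m*(1-Vf) = 0.16*0.6 + 0.34*0.4 = 0.232

0.232


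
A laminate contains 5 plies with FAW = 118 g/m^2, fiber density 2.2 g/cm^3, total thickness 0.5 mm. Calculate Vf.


Vf = n * FAW / (rho_f * h * 1000) = 5 * 118 / (2.2 * 0.5 * 1000) = 0.5364

0.5364


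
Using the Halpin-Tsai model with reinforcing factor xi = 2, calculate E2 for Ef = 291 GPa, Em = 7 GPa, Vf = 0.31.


eta = (Ef/Em - 1)/(Ef/Em + xi) = (41.5714 - 1)/(41.5714 + 2) = 0.9311
E2 = Em*(1+xi*eta*Vf)/(1-eta*Vf) = 15.52 GPa

15.52 GPa


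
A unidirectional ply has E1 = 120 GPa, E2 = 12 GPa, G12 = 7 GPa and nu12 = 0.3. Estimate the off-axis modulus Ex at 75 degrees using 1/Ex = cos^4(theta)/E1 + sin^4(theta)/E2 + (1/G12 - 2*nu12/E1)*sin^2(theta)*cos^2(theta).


cos^4(75) = 0.004487, sin^4(75) = 0.870513, sin^2(75)*cos^2(75) = 0.0625
1/G12 - 2*nu12/E1 = 1/7 - 2*0.3/120 = 0.137857 GPa^-1
1/Ex = 0.004487/120 + 0.870513/12 + 0.137857*0.0625 = 0.0811962 GPa^-1
Ex = 12.32 GPa

12.32 GPa


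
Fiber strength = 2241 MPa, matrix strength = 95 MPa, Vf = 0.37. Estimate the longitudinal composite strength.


sigma_1 = sigma_f*Vf + sigma_m*(1-Vf) = 2241*0.37 + 95*0.63 = 889.0 MPa

889.0 MPa


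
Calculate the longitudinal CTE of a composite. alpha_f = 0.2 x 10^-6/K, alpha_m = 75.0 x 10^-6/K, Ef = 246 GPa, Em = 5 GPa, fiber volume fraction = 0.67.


E1 = Ef*Vf + Em*(1-Vf) = 166.47
alpha_1 = (alpha_f*Ef*Vf + alpha_m*Em*(1-Vf))/E1 = 0.94 x 10^-6/K

0.94 x 10^-6/K


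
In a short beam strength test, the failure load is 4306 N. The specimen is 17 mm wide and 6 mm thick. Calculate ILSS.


ILSS = 3F/(4bh) = 3*4306/(4*17*6) = 31.66 MPa

31.66 MPa


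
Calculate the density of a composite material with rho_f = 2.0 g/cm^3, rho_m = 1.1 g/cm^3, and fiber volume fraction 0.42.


rho_c = rho_f*Vf + rho_m*(1-Vf) = 2.0*0.42 + 1.1*0.58 = 1.478 g/cm^3

1.478 g/cm^3


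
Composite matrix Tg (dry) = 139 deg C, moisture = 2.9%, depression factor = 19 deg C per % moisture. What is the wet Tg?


Tg_wet = Tg_dry - k*moisture = 139 - 19*2.9 = 83.9 deg C

83.9 deg C


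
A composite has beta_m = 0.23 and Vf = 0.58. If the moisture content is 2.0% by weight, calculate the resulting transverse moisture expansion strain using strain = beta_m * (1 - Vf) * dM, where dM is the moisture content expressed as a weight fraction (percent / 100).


dM = 2.0/100 = 0.02
strain = beta_m * (1-Vf) * dM = 0.23 * 0.42 * 0.02 = 0.001932

0.001932


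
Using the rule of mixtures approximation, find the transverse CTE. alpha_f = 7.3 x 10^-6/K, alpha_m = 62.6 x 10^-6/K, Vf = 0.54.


alpha_2 = alpha_f*Vf + alpha_m*(1-Vf) = 7.3*0.54 + 62.6*0.46 = 32.7 x 10^-6/K

32.7 x 10^-6/K


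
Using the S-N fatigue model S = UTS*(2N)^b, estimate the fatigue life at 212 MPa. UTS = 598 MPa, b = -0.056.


N = 0.5 * (S/UTS)^(1/b) = 0.5 * (212/598)^(1/-0.056) = 5.5107e+07 cycles

5.5107e+07 cycles


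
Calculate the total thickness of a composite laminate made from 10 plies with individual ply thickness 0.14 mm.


h = n * t_ply = 10 * 0.14 = 1.4 mm

1.4 mm


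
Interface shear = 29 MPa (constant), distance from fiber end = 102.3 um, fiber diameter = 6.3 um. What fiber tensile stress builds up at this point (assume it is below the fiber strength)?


Force balance: sigma_f * (pi*d^2/4) = tau * (pi*d) * x  ->  sigma_f = 4 * tau * x / d
sigma_f = 4 * 29 * 102.3 / 6.3 = 1883.6 MPa

1883.6 MPa


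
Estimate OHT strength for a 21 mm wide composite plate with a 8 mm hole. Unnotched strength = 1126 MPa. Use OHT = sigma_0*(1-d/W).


OHT = sigma_0*(1-d/W) = 1126*(1-8/21) = 697.0 MPa

697.0 MPa


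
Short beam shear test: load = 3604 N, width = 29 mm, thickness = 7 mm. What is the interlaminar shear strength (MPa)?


ILSS = 3F/(4bh) = 3*3604/(4*29*7) = 13.32 MPa

13.32 MPa


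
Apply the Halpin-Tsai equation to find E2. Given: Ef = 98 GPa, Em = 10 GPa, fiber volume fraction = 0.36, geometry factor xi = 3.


eta = (Ef/Em - 1)/(Ef/Em + xi) = (9.8 - 1)/(9.8 + 3) = 0.6875
E2 = Em*(1+xi*eta*Vf)/(1-eta*Vf) = 23.16 GPa

23.16 GPa


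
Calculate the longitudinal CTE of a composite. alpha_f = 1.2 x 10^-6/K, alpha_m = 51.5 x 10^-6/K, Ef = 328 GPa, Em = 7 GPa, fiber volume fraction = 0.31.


E1 = Ef*Vf + Em*(1-Vf) = 106.51
alpha_1 = (alpha_f*Ef*Vf + alpha_m*Em*(1-Vf))/E1 = 3.48 x 10^-6/K

3.48 x 10^-6/K


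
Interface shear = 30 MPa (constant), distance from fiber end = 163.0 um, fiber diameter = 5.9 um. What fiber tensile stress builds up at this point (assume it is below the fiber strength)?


Force balance: sigma_f * (pi*d^2/4) = tau * (pi*d) * x  ->  sigma_f = 4 * tau * x / d
sigma_f = 4 * 30 * 163.0 / 5.9 = 3315.3 MPa

3315.3 MPa


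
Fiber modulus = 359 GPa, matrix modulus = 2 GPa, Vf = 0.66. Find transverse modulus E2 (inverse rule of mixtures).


1/E2 = Vf/Ef + (1-Vf)/Em = 0.66/359 + 0.34/2
E2 = 5.82 GPa

5.82 GPa


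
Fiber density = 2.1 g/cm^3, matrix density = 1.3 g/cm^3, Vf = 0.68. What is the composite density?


rho_c = rho_f*Vf + rho_m*(1-Vf) = 2.1*0.68 + 1.3*0.32 = 1.844 g/cm^3

1.844 g/cm^3


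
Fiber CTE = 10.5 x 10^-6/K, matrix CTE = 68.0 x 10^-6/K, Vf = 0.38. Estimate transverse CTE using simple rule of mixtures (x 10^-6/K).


alpha_2 = alpha_f*Vf + alpha_m*(1-Vf) = 10.5*0.38 + 68.0*0.62 = 46.2 x 10^-6/K

46.2 x 10^-6/K


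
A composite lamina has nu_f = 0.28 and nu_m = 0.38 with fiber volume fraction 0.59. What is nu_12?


nu_12 = nu_f*Vf + nu_m*(1-Vf) = 0.28*0.59 + 0.38*0.41 = 0.321

0.321


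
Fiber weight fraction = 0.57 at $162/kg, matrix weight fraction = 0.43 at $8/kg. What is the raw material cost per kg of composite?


Cost = cost_f*Wf + cost_m*Wm = 162*0.57 + 8*0.43 = $95.78/kg

$95.78/kg


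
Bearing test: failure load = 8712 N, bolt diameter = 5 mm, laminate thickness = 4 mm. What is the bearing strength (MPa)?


sigma_br = F/(d*h) = 8712/(5*4) = 435.6 MPa

435.6 MPa


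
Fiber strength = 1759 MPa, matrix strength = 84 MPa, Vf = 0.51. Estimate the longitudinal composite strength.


sigma_1 = sigma_f*Vf + sigma_m*(1-Vf) = 1759*0.51 + 84*0.49 = 938.3 MPa

938.3 MPa


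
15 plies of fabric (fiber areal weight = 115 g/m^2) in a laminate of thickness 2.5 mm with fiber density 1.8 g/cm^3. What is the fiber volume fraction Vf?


Vf = n * FAW / (rho_f * h * 1000) = 15 * 115 / (1.8 * 2.5 * 1000) = 0.3833

0.3833


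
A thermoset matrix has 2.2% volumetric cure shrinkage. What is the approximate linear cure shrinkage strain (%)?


Linear shrinkage ≈ vol_shrink/3 = 2.2/3 = 0.733%

0.733%


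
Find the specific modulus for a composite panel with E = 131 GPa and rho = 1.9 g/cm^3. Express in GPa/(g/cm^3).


Specific stiffness = E/rho = 131/1.9 = 68.9 GPa/(g/cm^3)

68.9 GPa/(g/cm^3)


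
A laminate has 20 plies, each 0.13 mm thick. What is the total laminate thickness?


h = n * t_ply = 20 * 0.13 = 2.6 mm

2.6 mm


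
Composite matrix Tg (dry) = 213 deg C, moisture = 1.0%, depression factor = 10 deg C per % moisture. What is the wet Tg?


Tg_wet = Tg_dry - k*moisture = 213 - 10*1.0 = 203.0 deg C

203.0 deg C


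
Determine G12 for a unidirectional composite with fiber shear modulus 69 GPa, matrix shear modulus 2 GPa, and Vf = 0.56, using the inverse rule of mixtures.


1/G12 = Vf/Gf + (1-Vf)/Gm = 0.56/69 + 0.44/2
G12 = 4.38 GPa

4.38 GPa


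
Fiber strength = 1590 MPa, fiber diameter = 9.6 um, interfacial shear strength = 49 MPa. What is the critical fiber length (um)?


Lc = sigma_f * d / (2 * tau_i) = 1590 * 9.6 / (2 * 49) = 155.8 um

155.8 um


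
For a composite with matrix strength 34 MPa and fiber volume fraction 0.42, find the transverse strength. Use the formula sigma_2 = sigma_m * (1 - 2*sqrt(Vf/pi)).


factor = 1 - 2*sqrt(0.42/pi) = 0.2687
sigma_2 = 34 * 0.2687 = 9.14 MPa

9.14 MPa
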